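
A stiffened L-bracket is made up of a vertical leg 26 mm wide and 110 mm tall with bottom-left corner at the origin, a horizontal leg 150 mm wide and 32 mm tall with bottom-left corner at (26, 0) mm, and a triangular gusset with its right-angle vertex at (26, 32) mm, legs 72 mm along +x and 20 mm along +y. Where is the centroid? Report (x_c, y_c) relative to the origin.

x_c = 66.58 mm, y_c = 31.26 mm

Part | A | x̄ᵢ | ȳᵢ | A·x̄ᵢ | A·ȳᵢ
vertical leg | 2860.00 | 13.00 | 55.00 | 37180.00 | 157300.00
horizontal leg | 4800.00 | 101.00 | 16.00 | 484800.00 | 76800.00
gusset | 720.00 | 50.00 | 38.67 | 36000.00 | 27840.00
Σ | 8380.00 |  |  | 557980.00 | 261940.00
x_c = 557980.00 / 8380.00 = 66.58 mm
y_c = 261940.00 / 8380.00 = 31.26 mm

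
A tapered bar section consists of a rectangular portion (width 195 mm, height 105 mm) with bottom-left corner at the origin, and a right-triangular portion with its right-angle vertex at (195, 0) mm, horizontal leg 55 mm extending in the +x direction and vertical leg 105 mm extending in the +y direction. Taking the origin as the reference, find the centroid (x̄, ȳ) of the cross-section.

rectangular portion: A = 195 × 105 = 20475.00, centroid at (97.50, 52.50).
triangular portion: A = ½·55·105 = 2887.50, centroid at (213.33, 35.00).
ΣA = 23362.50 mm², ΣAx̄ = 2612312.50 mm³, ΣAȳ = 1176000.00 mm³.
x̄ = 2612312.50/23362.50 = 111.82 mm; ȳ = 1176000.00/23362.50 = 50.34 mm.

x̄ = 111.82 mm, ȳ = 50.34 mm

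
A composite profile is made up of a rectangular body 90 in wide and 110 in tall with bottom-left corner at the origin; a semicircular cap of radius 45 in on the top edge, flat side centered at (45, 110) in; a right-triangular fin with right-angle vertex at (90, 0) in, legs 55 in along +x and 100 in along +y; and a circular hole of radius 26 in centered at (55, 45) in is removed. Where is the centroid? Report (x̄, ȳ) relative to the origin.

x̄ = 56.16 in, ȳ = 69.40 in

Part | A | x̄ᵢ | ȳᵢ | A·x̄ᵢ | A·ȳᵢ
rectangular body | 9900.00 | 45.00 | 55.00 | 445500.00 | 544500.00
semicircular top | 3180.86 | 45.00 | 129.10 | 143138.82 | 410644.88
triangular fin | 2750.00 | 108.33 | 33.33 | 297916.67 | 91666.67
hole | -2123.72 | 55.00 | 45.00 | -116804.41 | -95567.25
Σ | 13707.15 |  |  | 769751.07 | 951244.30
x̄ = 769751.07 / 13707.15 = 56.16 in
ȳ = 951244.30 / 13707.15 = 69.40 in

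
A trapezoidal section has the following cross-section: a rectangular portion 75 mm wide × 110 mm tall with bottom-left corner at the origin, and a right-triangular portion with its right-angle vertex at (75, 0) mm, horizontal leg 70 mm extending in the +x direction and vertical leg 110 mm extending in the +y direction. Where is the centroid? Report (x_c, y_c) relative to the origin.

Part | A | x̄ᵢ | ȳᵢ | A·x̄ᵢ | A·ȳᵢ
rectangular portion | 8250.00 | 37.50 | 55.00 | 309375.00 | 453750.00
triangular portion | 3850.00 | 98.33 | 36.67 | 378583.33 | 141166.67
Σ | 12100.00 |  |  | 687958.33 | 594916.67
x_c = 687958.33 / 12100.00 = 56.86 mm
y_c = 594916.67 / 12100.00 = 49.17 mm

x_c = 56.86 mm, y_c = 49.17 mm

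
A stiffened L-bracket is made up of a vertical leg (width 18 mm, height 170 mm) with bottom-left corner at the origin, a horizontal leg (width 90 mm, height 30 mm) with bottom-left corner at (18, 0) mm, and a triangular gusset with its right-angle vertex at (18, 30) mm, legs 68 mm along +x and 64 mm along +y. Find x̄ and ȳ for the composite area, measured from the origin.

vertical leg: A = 18 × 170 = 3060.00, centroid at (9.00, 85.00).
horizontal leg: A = 90 × 30 = 2700.00, centroid at (63.00, 15.00).
gusset: A = ½·68·64 = 2176.00, centroid at (40.67, 51.33).
ΣA = 7936.00 mm²
ΣAx̄ = (3060.00)(9.00) + (2700.00)(63.00) + (2176.00)(40.67) = 286130.67 mm³
ΣAȳ = (3060.00)(85.00) + (2700.00)(15.00) + (2176.00)(51.33) = 412301.33 mm³
x̄ = 286130.67 / 7936.00 = 36.05 mm
ȳ = 412301.33 / 7936.00 = 51.95 mm

x̄ = 36.05 mm, ȳ = 51.95 mm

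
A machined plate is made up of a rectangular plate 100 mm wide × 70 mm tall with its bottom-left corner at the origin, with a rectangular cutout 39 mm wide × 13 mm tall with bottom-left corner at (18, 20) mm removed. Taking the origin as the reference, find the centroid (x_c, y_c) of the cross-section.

x_c = 50.98 mm, y_c = 35.66 mm

plate: A = 100 × 70 = 7000.00, centroid at (50.00, 35.00).
hole: A = −(39 × 13) = -507.00, centroid at (37.50, 26.50).
ΣA = 6493.00 mm², ΣAx_c = 330987.50 mm³, ΣAy_c = 231564.50 mm³.
x_c = 330987.50/6493.00 = 50.98 mm; y_c = 231564.50/6493.00 = 35.66 mm.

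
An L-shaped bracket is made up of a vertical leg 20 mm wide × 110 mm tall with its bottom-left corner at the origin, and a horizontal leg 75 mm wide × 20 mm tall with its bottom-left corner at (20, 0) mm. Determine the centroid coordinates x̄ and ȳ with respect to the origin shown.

x̄ = 29.26 mm, ȳ = 36.76 mm

Part | A | x̄ᵢ | ȳᵢ | A·x̄ᵢ | A·ȳᵢ
vertical leg | 2200.00 | 10.00 | 55.00 | 22000.00 | 121000.00
horizontal leg | 1500.00 | 57.50 | 10.00 | 86250.00 | 15000.00
Σ | 3700.00 |  |  | 108250.00 | 136000.00
x̄ = 108250.00 / 3700.00 = 29.26 mm
ȳ = 136000.00 / 3700.00 = 36.76 mm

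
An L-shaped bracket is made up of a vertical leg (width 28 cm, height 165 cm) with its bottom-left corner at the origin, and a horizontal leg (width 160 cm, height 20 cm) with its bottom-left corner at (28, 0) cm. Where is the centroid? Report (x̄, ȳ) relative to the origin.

x̄ = 52.47 cm, ȳ = 52.83 cm

vertical leg: A = 28 × 165 = 4620.00, centroid at (14.00, 82.50).
horizontal leg: A = 160 × 20 = 3200.00, centroid at (108.00, 10.00).
ΣA = 7820.00 cm², ΣAx̄ = 410280.00 cm³, ΣAȳ = 413150.00 cm³.
x̄ = 410280.00/7820.00 = 52.47 cm; ȳ = 413150.00/7820.00 = 52.83 cm.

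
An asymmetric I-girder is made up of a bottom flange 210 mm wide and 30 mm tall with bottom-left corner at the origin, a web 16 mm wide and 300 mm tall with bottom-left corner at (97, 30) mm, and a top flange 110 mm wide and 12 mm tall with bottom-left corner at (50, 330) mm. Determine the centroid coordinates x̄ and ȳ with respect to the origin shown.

x̄ = 105.00 mm, ȳ = 112.88 mm

bottom flange: A = 210 × 30 = 6300.00, centroid at (105.00, 15.00).
web: A = 16 × 300 = 4800.00, centroid at (105.00, 180.00).
top flange: A = 110 × 12 = 1320.00, centroid at (105.00, 336.00).
ΣA = 12420.00 mm²
ΣAx̄ = (6300.00)(105.00) + (4800.00)(105.00) + (1320.00)(105.00) = 1304100.00 mm³
ΣAȳ = (6300.00)(15.00) + (4800.00)(180.00) + (1320.00)(336.00) = 1402020.00 mm³
x̄ = 1304100.00 / 12420.00 = 105.00 mm
ȳ = 1402020.00 / 12420.00 = 112.88 mm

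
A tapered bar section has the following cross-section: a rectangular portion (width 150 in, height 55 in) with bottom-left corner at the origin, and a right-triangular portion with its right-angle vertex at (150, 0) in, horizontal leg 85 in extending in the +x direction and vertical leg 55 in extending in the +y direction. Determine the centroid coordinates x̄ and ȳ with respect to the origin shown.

x̄ = 97.81 in, ȳ = 25.48 in

rectangular portion: A = 150 × 55 = 8250.00, centroid at (75.00, 27.50).
triangular portion: A = ½·85·55 = 2337.50, centroid at (178.33, 18.33).
ΣA = 10587.50 in², ΣAx̄ = 1035604.17 in³, ΣAȳ = 269729.17 in³.
x̄ = 1035604.17/10587.50 = 97.81 in; ȳ = 269729.17/10587.50 = 25.48 in.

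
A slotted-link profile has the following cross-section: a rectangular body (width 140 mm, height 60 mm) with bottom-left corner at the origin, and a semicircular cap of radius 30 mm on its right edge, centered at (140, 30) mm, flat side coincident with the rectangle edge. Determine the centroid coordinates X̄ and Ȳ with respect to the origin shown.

rectangular body: A = 140 × 60 = 8400.00, centroid at (70.00, 30.00).
semicircular end: A = ½π·30² = 1413.72, centroid at (152.73, 30.00).
ΣA = 9813.72 mm², ΣAX̄ = 803920.34 mm³, ΣAȲ = 294411.50 mm³.
X̄ = 803920.34/9813.72 = 81.92 mm; Ȳ = 294411.50/9813.72 = 30.00 mm.

X̄ = 81.92 mm, Ȳ = 30.00 mm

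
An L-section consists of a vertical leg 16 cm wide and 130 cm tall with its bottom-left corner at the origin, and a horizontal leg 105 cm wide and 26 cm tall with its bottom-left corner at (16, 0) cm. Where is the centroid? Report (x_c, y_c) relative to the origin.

Part | A | x̄ᵢ | ȳᵢ | A·x̄ᵢ | A·ȳᵢ
vertical leg | 2080.00 | 8.00 | 65.00 | 16640.00 | 135200.00
horizontal leg | 2730.00 | 68.50 | 13.00 | 187005.00 | 35490.00
Σ | 4810.00 |  |  | 203645.00 | 170690.00
x_c = 203645.00 / 4810.00 = 42.34 cm
y_c = 170690.00 / 4810.00 = 35.49 cm

x_c = 42.34 cm, y_c = 35.49 cm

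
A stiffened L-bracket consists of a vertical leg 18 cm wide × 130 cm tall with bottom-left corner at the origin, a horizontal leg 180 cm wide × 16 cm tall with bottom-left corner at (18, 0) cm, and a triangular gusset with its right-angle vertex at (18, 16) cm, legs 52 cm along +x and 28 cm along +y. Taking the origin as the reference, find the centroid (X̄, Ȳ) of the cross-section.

X̄ = 60.16 cm, Ȳ = 32.55 cm

Part | A | x̄ᵢ | ȳᵢ | A·x̄ᵢ | A·ȳᵢ
vertical leg | 2340.00 | 9.00 | 65.00 | 21060.00 | 152100.00
horizontal leg | 2880.00 | 108.00 | 8.00 | 311040.00 | 23040.00
gusset | 728.00 | 35.33 | 25.33 | 25722.67 | 18442.67
Σ | 5948.00 |  |  | 357822.67 | 193582.67
X̄ = 357822.67 / 5948.00 = 60.16 cm
Ȳ = 193582.67 / 5948.00 = 32.55 cm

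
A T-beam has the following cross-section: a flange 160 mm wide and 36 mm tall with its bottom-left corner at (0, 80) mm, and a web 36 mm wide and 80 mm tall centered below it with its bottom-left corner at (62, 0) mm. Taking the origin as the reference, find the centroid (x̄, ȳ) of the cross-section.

web: A = 36 × 80 = 2880.00, centroid at (80.00, 40.00).
flange: A = 160 × 36 = 5760.00, centroid at (80.00, 98.00).
ΣA = 8640.00 mm², ΣAx̄ = 691200.00 mm³, ΣAȳ = 679680.00 mm³.
x̄ = 691200.00/8640.00 = 80.00 mm; ȳ = 679680.00/8640.00 = 78.67 mm.

x̄ = 80.00 mm, ȳ = 78.67 mm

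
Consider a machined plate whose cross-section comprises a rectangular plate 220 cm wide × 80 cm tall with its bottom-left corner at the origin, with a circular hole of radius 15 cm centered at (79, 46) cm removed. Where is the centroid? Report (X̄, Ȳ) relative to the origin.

Part | A | x̄ᵢ | ȳᵢ | A·x̄ᵢ | A·ȳᵢ
plate | 17600.00 | 110.00 | 40.00 | 1936000.00 | 704000.00
hole | -706.86 | 79.00 | 46.00 | -55841.81 | -32515.48
Σ | 16893.14 |  |  | 1880158.19 | 671484.52
X̄ = 1880158.19 / 16893.14 = 111.30 cm
Ȳ = 671484.52 / 16893.14 = 39.75 cm

X̄ = 111.30 cm, Ȳ = 39.75 cm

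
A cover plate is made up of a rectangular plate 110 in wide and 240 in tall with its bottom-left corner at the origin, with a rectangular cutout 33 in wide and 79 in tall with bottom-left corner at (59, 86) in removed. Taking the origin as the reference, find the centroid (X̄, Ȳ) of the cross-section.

Part | A | x̄ᵢ | ȳᵢ | A·x̄ᵢ | A·ȳᵢ
plate | 26400.00 | 55.00 | 120.00 | 1452000.00 | 3168000.00
hole | -2607.00 | 75.50 | 125.50 | -196828.50 | -327178.50
Σ | 23793.00 |  |  | 1255171.50 | 2840821.50
X̄ = 1255171.50 / 23793.00 = 52.75 in
Ȳ = 2840821.50 / 23793.00 = 119.40 in

X̄ = 52.75 in, Ȳ = 119.40 in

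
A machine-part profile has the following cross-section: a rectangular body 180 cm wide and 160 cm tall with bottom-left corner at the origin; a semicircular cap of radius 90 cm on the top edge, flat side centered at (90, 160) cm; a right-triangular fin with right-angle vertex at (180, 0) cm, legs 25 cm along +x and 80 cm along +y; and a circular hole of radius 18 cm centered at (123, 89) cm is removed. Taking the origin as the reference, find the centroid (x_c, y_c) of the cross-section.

x_c = 91.56 cm, y_c = 114.73 cm

rectangular body: A = 180 × 160 = 28800.00, centroid at (90.00, 80.00).
semicircular top: A = ½π·90² = 12723.45, centroid at (90.00, 198.20).
triangular fin: A = ½·25·80 = 1000.00, centroid at (188.33, 26.67).
hole: A = −π·18² = -1017.88, centroid at (123.00, 89.00).
ΣA = 41505.57 cm², ΣAx_c = 3800245.11 cm³, ΣAy_c = 4761827.74 cm³.
x_c = 3800245.11/41505.57 = 91.56 cm; y_c = 4761827.74/41505.57 = 114.73 cm.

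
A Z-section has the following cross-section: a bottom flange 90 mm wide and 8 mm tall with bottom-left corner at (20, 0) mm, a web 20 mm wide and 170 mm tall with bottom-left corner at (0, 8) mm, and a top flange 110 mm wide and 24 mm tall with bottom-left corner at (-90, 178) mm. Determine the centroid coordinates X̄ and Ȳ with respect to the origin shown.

X̄ = -1.72 mm, Ȳ = 121.40 mm

bottom flange: A = 90 × 8 = 720.00, centroid at (65.00, 4.00).
web: A = 20 × 170 = 3400.00, centroid at (10.00, 93.00).
top flange: A = 110 × 24 = 2640.00, centroid at (-35.00, 190.00).
ΣA = 6760.00 mm², ΣAX̄ = -11600.00 mm³, ΣAȲ = 820680.00 mm³.
X̄ = -11600.00/6760.00 = -1.72 mm; Ȳ = 820680.00/6760.00 = 121.40 mm.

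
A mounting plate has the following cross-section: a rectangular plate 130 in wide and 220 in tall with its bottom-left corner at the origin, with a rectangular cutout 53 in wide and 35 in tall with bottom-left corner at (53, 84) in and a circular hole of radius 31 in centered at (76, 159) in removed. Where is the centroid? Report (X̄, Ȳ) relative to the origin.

Part | A | x̄ᵢ | ȳᵢ | A·x̄ᵢ | A·ȳᵢ
plate | 28600.00 | 65.00 | 110.00 | 1859000.00 | 3146000.00
hole 1 | -1855.00 | 79.50 | 101.50 | -147472.50 | -188282.50
hole 2 | -3019.07 | 76.00 | 159.00 | -229449.36 | -480032.22
Σ | 23725.93 |  |  | 1482078.14 | 2477685.28
X̄ = 1482078.14 / 23725.93 = 62.47 in
Ȳ = 2477685.28 / 23725.93 = 104.43 in

X̄ = 62.47 in, Ȳ = 104.43 in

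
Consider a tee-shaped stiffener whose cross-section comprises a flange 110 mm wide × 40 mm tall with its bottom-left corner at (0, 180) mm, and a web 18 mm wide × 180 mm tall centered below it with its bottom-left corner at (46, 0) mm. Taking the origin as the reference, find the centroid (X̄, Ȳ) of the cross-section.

web: A = 18 × 180 = 3240.00, centroid at (55.00, 90.00).
flange: A = 110 × 40 = 4400.00, centroid at (55.00, 200.00).
ΣA = 7640.00 mm²
ΣAX̄ = (3240.00)(55.00) + (4400.00)(55.00) = 420200.00 mm³
ΣAȲ = (3240.00)(90.00) + (4400.00)(200.00) = 1171600.00 mm³
X̄ = 420200.00 / 7640.00 = 55.00 mm
Ȳ = 1171600.00 / 7640.00 = 153.35 mm

X̄ = 55.00 mm, Ȳ = 153.35 mm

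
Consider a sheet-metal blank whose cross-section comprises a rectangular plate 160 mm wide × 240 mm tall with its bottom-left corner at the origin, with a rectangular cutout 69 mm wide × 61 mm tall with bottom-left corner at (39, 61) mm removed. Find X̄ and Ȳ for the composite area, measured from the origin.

Part | A | x̄ᵢ | ȳᵢ | A·x̄ᵢ | A·ȳᵢ
plate | 38400.00 | 80.00 | 120.00 | 3072000.00 | 4608000.00
hole | -4209.00 | 73.50 | 91.50 | -309361.50 | -385123.50
Σ | 34191.00 |  |  | 2762638.50 | 4222876.50
X̄ = 2762638.50 / 34191.00 = 80.80 mm
Ȳ = 4222876.50 / 34191.00 = 123.51 mm

X̄ = 80.80 mm, Ȳ = 123.51 mm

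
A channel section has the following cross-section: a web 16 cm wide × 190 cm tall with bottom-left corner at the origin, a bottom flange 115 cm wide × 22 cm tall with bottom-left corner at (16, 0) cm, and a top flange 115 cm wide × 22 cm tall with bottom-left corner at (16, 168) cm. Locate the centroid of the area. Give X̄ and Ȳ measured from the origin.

web: A = 16 × 190 = 3040.00, centroid at (8.00, 95.00).
bottom flange: A = 115 × 22 = 2530.00, centroid at (73.50, 11.00).
top flange: A = 115 × 22 = 2530.00, centroid at (73.50, 179.00).
ΣA = 8100.00 cm²
ΣAX̄ = (3040.00)(8.00) + (2530.00)(73.50) + (2530.00)(73.50) = 396230.00 cm³
ΣAȲ = (3040.00)(95.00) + (2530.00)(11.00) + (2530.00)(179.00) = 769500.00 cm³
X̄ = 396230.00 / 8100.00 = 48.92 cm
Ȳ = 769500.00 / 8100.00 = 95.00 cm

X̄ = 48.92 cm, Ȳ = 95.00 cm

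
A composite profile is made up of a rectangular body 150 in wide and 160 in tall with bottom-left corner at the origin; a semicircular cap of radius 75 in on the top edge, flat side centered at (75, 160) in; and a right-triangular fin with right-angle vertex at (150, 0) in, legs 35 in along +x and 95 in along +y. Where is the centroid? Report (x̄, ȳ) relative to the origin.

x̄ = 79.18 in, ȳ = 106.31 in

rectangular body: A = 150 × 160 = 24000.00, centroid at (75.00, 80.00).
semicircular top: A = ½π·75² = 8835.73, centroid at (75.00, 191.83).
triangular fin: A = ½·35·95 = 1662.50, centroid at (161.67, 31.67).
ΣA = 34498.23 in², ΣAx̄ = 2731450.53 in³, ΣAȳ = 3667612.53 in³.
x̄ = 2731450.53/34498.23 = 79.18 in; ȳ = 3667612.53/34498.23 = 106.31 in.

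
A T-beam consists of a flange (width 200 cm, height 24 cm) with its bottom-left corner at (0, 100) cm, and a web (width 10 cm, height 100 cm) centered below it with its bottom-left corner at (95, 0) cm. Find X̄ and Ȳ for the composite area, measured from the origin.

web: A = 10 × 100 = 1000.00, centroid at (100.00, 50.00).
flange: A = 200 × 24 = 4800.00, centroid at (100.00, 112.00).
ΣA = 5800.00 cm²
ΣAX̄ = (1000.00)(100.00) + (4800.00)(100.00) = 580000.00 cm³
ΣAȲ = (1000.00)(50.00) + (4800.00)(112.00) = 587600.00 cm³
X̄ = 580000.00 / 5800.00 = 100.00 cm
Ȳ = 587600.00 / 5800.00 = 101.31 cm

X̄ = 100.00 cm, Ȳ = 101.31 cm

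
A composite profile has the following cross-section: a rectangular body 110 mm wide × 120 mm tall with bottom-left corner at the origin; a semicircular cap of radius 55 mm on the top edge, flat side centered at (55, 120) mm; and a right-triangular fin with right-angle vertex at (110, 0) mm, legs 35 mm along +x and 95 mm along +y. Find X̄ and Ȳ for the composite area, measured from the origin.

rectangular body: A = 110 × 120 = 13200.00, centroid at (55.00, 60.00).
semicircular top: A = ½π·55² = 4751.66, centroid at (55.00, 143.34).
triangular fin: A = ½·35·95 = 1662.50, centroid at (121.67, 31.67).
ΣA = 19614.16 mm², ΣAX̄ = 1189612.07 mm³, ΣAȲ = 1525761.57 mm³.
X̄ = 1189612.07/19614.16 = 60.65 mm; Ȳ = 1525761.57/19614.16 = 77.79 mm.

X̄ = 60.65 mm, Ȳ = 77.79 mm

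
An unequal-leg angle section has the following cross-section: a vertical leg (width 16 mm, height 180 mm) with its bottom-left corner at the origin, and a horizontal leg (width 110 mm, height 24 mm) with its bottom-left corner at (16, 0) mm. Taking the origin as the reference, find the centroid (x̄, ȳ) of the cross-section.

vertical leg: A = 16 × 180 = 2880.00, centroid at (8.00, 90.00).
horizontal leg: A = 110 × 24 = 2640.00, centroid at (71.00, 12.00).
ΣA = 5520.00 mm²
ΣAx̄ = (2880.00)(8.00) + (2640.00)(71.00) = 210480.00 mm³
ΣAȳ = (2880.00)(90.00) + (2640.00)(12.00) = 290880.00 mm³
x̄ = 210480.00 / 5520.00 = 38.13 mm
ȳ = 290880.00 / 5520.00 = 52.70 mm

x̄ = 38.13 mm, ȳ = 52.70 mm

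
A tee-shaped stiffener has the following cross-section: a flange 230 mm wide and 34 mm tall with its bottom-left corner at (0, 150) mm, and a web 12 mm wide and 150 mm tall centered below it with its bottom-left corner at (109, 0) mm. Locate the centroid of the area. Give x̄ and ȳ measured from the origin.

x̄ = 115.00 mm, ȳ = 149.79 mm

Part | A | x̄ᵢ | ȳᵢ | A·x̄ᵢ | A·ȳᵢ
web | 1800.00 | 115.00 | 75.00 | 207000.00 | 135000.00
flange | 7820.00 | 115.00 | 167.00 | 899300.00 | 1305940.00
Σ | 9620.00 |  |  | 1106300.00 | 1440940.00
x̄ = 1106300.00 / 9620.00 = 115.00 mm
ȳ = 1440940.00 / 9620.00 = 149.79 mm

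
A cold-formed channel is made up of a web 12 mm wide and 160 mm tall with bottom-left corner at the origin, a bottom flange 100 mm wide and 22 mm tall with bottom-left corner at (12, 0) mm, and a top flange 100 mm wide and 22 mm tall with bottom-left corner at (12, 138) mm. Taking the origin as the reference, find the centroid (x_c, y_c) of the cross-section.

x_c = 44.99 mm, y_c = 80.00 mm

web: A = 12 × 160 = 1920.00, centroid at (6.00, 80.00).
bottom flange: A = 100 × 22 = 2200.00, centroid at (62.00, 11.00).
top flange: A = 100 × 22 = 2200.00, centroid at (62.00, 149.00).
ΣA = 6320.00 mm², ΣAx_c = 284320.00 mm³, ΣAy_c = 505600.00 mm³.
x_c = 284320.00/6320.00 = 44.99 mm; y_c = 505600.00/6320.00 = 80.00 mm.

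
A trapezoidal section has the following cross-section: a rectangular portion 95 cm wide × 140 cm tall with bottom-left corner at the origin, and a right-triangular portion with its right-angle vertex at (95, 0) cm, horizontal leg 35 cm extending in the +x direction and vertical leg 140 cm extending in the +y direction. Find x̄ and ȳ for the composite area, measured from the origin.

x̄ = 56.70 cm, ȳ = 66.37 cm

rectangular portion: A = 95 × 140 = 13300.00, centroid at (47.50, 70.00).
triangular portion: A = ½·35·140 = 2450.00, centroid at (106.67, 46.67).
ΣA = 15750.00 cm², ΣAx̄ = 893083.33 cm³, ΣAȳ = 1045333.33 cm³.
x̄ = 893083.33/15750.00 = 56.70 cm; ȳ = 1045333.33/15750.00 = 66.37 cm.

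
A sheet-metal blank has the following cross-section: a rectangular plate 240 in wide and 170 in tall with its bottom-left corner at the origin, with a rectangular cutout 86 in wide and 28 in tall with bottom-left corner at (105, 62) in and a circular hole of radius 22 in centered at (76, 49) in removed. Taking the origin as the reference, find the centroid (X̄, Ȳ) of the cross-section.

X̄ = 119.99 in, Ȳ = 87.07 in

Part | A | x̄ᵢ | ȳᵢ | A·x̄ᵢ | A·ȳᵢ
plate | 40800.00 | 120.00 | 85.00 | 4896000.00 | 3468000.00
hole 1 | -2408.00 | 148.00 | 76.00 | -356384.00 | -183008.00
hole 2 | -1520.53 | 76.00 | 49.00 | -115560.34 | -74506.01
Σ | 36871.47 |  |  | 4424055.66 | 3210485.99
X̄ = 4424055.66 / 36871.47 = 119.99 in
Ȳ = 3210485.99 / 36871.47 = 87.07 in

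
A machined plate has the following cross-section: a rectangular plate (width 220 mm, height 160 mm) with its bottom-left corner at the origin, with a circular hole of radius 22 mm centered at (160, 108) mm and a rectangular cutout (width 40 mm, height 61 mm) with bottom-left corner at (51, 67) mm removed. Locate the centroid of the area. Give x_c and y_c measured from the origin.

plate: A = 220 × 160 = 35200.00, centroid at (110.00, 80.00).
hole 1: A = −π·22² = -1520.53, centroid at (160.00, 108.00).
hole 2: A = −(40 × 61) = -2440.00, centroid at (71.00, 97.50).
ΣA = 31239.47 mm², ΣAx_c = 3455475.06 mm³, ΣAy_c = 2413882.67 mm³.
x_c = 3455475.06/31239.47 = 110.61 mm; y_c = 2413882.67/31239.47 = 77.27 mm.

x_c = 110.61 mm, y_c = 77.27 mm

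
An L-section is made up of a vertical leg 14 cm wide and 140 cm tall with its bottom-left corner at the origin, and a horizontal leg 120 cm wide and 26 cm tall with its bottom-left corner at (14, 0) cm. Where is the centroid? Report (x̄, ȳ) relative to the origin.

x̄ = 48.15 cm, ȳ = 34.99 cm

vertical leg: A = 14 × 140 = 1960.00, centroid at (7.00, 70.00).
horizontal leg: A = 120 × 26 = 3120.00, centroid at (74.00, 13.00).
ΣA = 5080.00 cm²
ΣAx̄ = (1960.00)(7.00) + (3120.00)(74.00) = 244600.00 cm³
ΣAȳ = (1960.00)(70.00) + (3120.00)(13.00) = 177760.00 cm³
x̄ = 244600.00 / 5080.00 = 48.15 cm
ȳ = 177760.00 / 5080.00 = 34.99 cm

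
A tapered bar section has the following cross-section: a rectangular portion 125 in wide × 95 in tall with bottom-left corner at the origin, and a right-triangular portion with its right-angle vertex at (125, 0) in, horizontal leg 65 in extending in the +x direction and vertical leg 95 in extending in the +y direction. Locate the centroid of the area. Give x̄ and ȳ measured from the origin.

rectangular portion: A = 125 × 95 = 11875.00, centroid at (62.50, 47.50).
triangular portion: A = ½·65·95 = 3087.50, centroid at (146.67, 31.67).
ΣA = 14962.50 in², ΣAx̄ = 1195020.83 in³, ΣAȳ = 661833.33 in³.
x̄ = 1195020.83/14962.50 = 79.87 in; ȳ = 661833.33/14962.50 = 44.23 in.

x̄ = 79.87 in, ȳ = 44.23 in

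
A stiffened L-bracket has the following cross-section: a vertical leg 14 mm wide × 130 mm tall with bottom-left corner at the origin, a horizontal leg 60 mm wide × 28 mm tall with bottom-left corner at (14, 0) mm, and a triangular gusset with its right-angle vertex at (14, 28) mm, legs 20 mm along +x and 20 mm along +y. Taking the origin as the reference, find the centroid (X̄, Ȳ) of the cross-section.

vertical leg: A = 14 × 130 = 1820.00, centroid at (7.00, 65.00).
horizontal leg: A = 60 × 28 = 1680.00, centroid at (44.00, 14.00).
gusset: A = ½·20·20 = 200.00, centroid at (20.67, 34.67).
ΣA = 3700.00 mm²
ΣAX̄ = (1820.00)(7.00) + (1680.00)(44.00) + (200.00)(20.67) = 90793.33 mm³
ΣAȲ = (1820.00)(65.00) + (1680.00)(14.00) + (200.00)(34.67) = 148753.33 mm³
X̄ = 90793.33 / 3700.00 = 24.54 mm
Ȳ = 148753.33 / 3700.00 = 40.20 mm

X̄ = 24.54 mm, Ȳ = 40.20 mm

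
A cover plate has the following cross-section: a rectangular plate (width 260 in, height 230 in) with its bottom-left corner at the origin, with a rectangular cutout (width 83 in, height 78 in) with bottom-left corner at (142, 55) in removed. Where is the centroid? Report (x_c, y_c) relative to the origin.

x_c = 123.50 in, y_c = 117.55 in

Part | A | x̄ᵢ | ȳᵢ | A·x̄ᵢ | A·ȳᵢ
plate | 59800.00 | 130.00 | 115.00 | 7774000.00 | 6877000.00
hole | -6474.00 | 183.50 | 94.00 | -1187979.00 | -608556.00
Σ | 53326.00 |  |  | 6586021.00 | 6268444.00
x_c = 6586021.00 / 53326.00 = 123.50 in
y_c = 6268444.00 / 53326.00 = 117.55 in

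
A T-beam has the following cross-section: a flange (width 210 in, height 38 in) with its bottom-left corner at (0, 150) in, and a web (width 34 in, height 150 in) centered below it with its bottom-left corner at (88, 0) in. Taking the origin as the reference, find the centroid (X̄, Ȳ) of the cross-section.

X̄ = 105.00 in, Ȳ = 132.35 in

web: A = 34 × 150 = 5100.00, centroid at (105.00, 75.00).
flange: A = 210 × 38 = 7980.00, centroid at (105.00, 169.00).
ΣA = 13080.00 in²
ΣAX̄ = (5100.00)(105.00) + (7980.00)(105.00) = 1373400.00 in³
ΣAȲ = (5100.00)(75.00) + (7980.00)(169.00) = 1731120.00 in³
X̄ = 1373400.00 / 13080.00 = 105.00 in
Ȳ = 1731120.00 / 13080.00 = 132.35 in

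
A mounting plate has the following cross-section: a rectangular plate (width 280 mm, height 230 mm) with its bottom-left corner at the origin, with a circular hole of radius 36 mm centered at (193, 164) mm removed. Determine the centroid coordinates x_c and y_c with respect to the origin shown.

x_c = 136.42 mm, y_c = 111.69 mm

plate: A = 280 × 230 = 64400.00, centroid at (140.00, 115.00).
hole: A = −π·36² = -4071.50, centroid at (193.00, 164.00).
ΣA = 60328.50 mm²
ΣAx_c = (64400.00)(140.00) + (-4071.50)(193.00) = 8230199.71 mm³
ΣAy_c = (64400.00)(115.00) + (-4071.50)(164.00) = 6738273.33 mm³
x_c = 8230199.71 / 60328.50 = 136.42 mm
y_c = 6738273.33 / 60328.50 = 111.69 mm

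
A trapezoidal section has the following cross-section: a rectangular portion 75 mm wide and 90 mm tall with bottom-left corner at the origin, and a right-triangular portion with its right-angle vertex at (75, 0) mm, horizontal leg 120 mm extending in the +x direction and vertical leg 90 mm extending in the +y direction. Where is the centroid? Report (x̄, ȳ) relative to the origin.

Part | A | x̄ᵢ | ȳᵢ | A·x̄ᵢ | A·ȳᵢ
rectangular portion | 6750.00 | 37.50 | 45.00 | 253125.00 | 303750.00
triangular portion | 5400.00 | 115.00 | 30.00 | 621000.00 | 162000.00
Σ | 12150.00 |  |  | 874125.00 | 465750.00
x̄ = 874125.00 / 12150.00 = 71.94 mm
ȳ = 465750.00 / 12150.00 = 38.33 mm

x̄ = 71.94 mm, ȳ = 38.33 mm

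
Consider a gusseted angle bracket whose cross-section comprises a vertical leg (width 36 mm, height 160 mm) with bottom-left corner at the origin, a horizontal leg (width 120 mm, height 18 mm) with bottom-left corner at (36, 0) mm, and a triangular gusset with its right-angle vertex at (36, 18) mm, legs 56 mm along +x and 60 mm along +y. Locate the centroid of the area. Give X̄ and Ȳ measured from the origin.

X̄ = 41.97 mm, Ȳ = 56.67 mm

Part | A | x̄ᵢ | ȳᵢ | A·x̄ᵢ | A·ȳᵢ
vertical leg | 5760.00 | 18.00 | 80.00 | 103680.00 | 460800.00
horizontal leg | 2160.00 | 96.00 | 9.00 | 207360.00 | 19440.00
gusset | 1680.00 | 54.67 | 38.00 | 91840.00 | 63840.00
Σ | 9600.00 |  |  | 402880.00 | 544080.00
X̄ = 402880.00 / 9600.00 = 41.97 mm
Ȳ = 544080.00 / 9600.00 = 56.67 mm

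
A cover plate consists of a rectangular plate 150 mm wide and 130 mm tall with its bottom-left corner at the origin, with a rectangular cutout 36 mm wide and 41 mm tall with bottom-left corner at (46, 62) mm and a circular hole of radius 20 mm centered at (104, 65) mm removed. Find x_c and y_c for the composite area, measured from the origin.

x_c = 73.79 mm, y_c = 63.46 mm

plate: A = 150 × 130 = 19500.00, centroid at (75.00, 65.00).
hole 1: A = −(36 × 41) = -1476.00, centroid at (64.00, 82.50).
hole 2: A = −π·20² = -1256.64, centroid at (104.00, 65.00).
ΣA = 16767.36 mm², ΣAx_c = 1237345.75 mm³, ΣAy_c = 1064048.59 mm³.
x_c = 1237345.75/16767.36 = 73.79 mm; y_c = 1064048.59/16767.36 = 63.46 mm.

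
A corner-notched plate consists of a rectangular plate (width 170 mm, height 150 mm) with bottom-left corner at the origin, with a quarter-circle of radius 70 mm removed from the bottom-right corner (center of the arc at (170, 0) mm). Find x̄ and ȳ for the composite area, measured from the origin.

Part | A | x̄ᵢ | ȳᵢ | A·x̄ᵢ | A·ȳᵢ
plate | 25500.00 | 85.00 | 75.00 | 2167500.00 | 1912500.00
removed quarter-circle | -3848.45 | 140.29 | 29.71 | -539903.34 | -114333.33
Σ | 21651.55 |  |  | 1627596.66 | 1798166.67
x̄ = 1627596.66 / 21651.55 = 75.17 mm
ȳ = 1798166.67 / 21651.55 = 83.05 mm

x̄ = 75.17 mm, ȳ = 83.05 mm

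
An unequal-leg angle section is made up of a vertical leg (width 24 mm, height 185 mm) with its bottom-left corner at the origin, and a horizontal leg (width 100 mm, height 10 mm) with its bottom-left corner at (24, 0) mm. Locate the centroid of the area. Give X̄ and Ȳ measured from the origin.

X̄ = 23.40 mm, Ȳ = 76.42 mm

vertical leg: A = 24 × 185 = 4440.00, centroid at (12.00, 92.50).
horizontal leg: A = 100 × 10 = 1000.00, centroid at (74.00, 5.00).
ΣA = 5440.00 mm², ΣAX̄ = 127280.00 mm³, ΣAȲ = 415700.00 mm³.
X̄ = 127280.00/5440.00 = 23.40 mm; Ȳ = 415700.00/5440.00 = 76.42 mm.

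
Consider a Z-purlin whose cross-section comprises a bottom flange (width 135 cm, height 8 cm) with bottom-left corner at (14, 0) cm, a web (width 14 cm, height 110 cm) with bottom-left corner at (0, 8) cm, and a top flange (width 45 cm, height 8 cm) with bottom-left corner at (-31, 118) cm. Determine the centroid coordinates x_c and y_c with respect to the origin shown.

x_c = 32.13 cm, y_c = 48.74 cm

Part | A | x̄ᵢ | ȳᵢ | A·x̄ᵢ | A·ȳᵢ
bottom flange | 1080.00 | 81.50 | 4.00 | 88020.00 | 4320.00
web | 1540.00 | 7.00 | 63.00 | 10780.00 | 97020.00
top flange | 360.00 | -8.50 | 122.00 | -3060.00 | 43920.00
Σ | 2980.00 |  |  | 95740.00 | 145260.00
x_c = 95740.00 / 2980.00 = 32.13 cm
y_c = 145260.00 / 2980.00 = 48.74 cm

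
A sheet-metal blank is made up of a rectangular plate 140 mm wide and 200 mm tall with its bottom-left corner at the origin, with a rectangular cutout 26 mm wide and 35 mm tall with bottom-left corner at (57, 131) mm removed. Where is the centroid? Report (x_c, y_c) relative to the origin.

x_c = 70.00 mm, y_c = 98.37 mm

Part | A | x̄ᵢ | ȳᵢ | A·x̄ᵢ | A·ȳᵢ
plate | 28000.00 | 70.00 | 100.00 | 1960000.00 | 2800000.00
hole | -910.00 | 70.00 | 148.50 | -63700.00 | -135135.00
Σ | 27090.00 |  |  | 1896300.00 | 2664865.00
x_c = 1896300.00 / 27090.00 = 70.00 mm
y_c = 2664865.00 / 27090.00 = 98.37 mm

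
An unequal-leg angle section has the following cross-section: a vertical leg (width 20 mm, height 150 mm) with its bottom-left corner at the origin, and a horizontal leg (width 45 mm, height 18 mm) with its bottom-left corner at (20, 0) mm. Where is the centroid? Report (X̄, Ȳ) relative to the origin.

vertical leg: A = 20 × 150 = 3000.00, centroid at (10.00, 75.00).
horizontal leg: A = 45 × 18 = 810.00, centroid at (42.50, 9.00).
ΣA = 3810.00 mm²
ΣAX̄ = (3000.00)(10.00) + (810.00)(42.50) = 64425.00 mm³
ΣAȲ = (3000.00)(75.00) + (810.00)(9.00) = 232290.00 mm³
X̄ = 64425.00 / 3810.00 = 16.91 mm
Ȳ = 232290.00 / 3810.00 = 60.97 mm

X̄ = 16.91 mm, Ȳ = 60.97 mm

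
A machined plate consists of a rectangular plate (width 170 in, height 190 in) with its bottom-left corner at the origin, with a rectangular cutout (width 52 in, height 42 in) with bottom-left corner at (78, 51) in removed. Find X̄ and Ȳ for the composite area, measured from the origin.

plate: A = 170 × 190 = 32300.00, centroid at (85.00, 95.00).
hole: A = −(52 × 42) = -2184.00, centroid at (104.00, 72.00).
ΣA = 30116.00 in², ΣAX̄ = 2518364.00 in³, ΣAȲ = 2911252.00 in³.
X̄ = 2518364.00/30116.00 = 83.62 in; Ȳ = 2911252.00/30116.00 = 96.67 in.

X̄ = 83.62 in, Ȳ = 96.67 in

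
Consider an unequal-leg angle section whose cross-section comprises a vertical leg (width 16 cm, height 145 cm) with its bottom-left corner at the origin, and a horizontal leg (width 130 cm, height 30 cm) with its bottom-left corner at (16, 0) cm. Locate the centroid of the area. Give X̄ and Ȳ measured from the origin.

X̄ = 53.77 cm, Ȳ = 36.45 cm

Part | A | x̄ᵢ | ȳᵢ | A·x̄ᵢ | A·ȳᵢ
vertical leg | 2320.00 | 8.00 | 72.50 | 18560.00 | 168200.00
horizontal leg | 3900.00 | 81.00 | 15.00 | 315900.00 | 58500.00
Σ | 6220.00 |  |  | 334460.00 | 226700.00
X̄ = 334460.00 / 6220.00 = 53.77 cm
Ȳ = 226700.00 / 6220.00 = 36.45 cm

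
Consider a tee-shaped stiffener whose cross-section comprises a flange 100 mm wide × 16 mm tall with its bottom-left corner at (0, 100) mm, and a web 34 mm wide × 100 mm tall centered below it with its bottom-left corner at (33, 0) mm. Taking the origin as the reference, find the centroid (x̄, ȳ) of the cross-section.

x̄ = 50.00 mm, ȳ = 68.56 mm

Part | A | x̄ᵢ | ȳᵢ | A·x̄ᵢ | A·ȳᵢ
web | 3400.00 | 50.00 | 50.00 | 170000.00 | 170000.00
flange | 1600.00 | 50.00 | 108.00 | 80000.00 | 172800.00
Σ | 5000.00 |  |  | 250000.00 | 342800.00
x̄ = 250000.00 / 5000.00 = 50.00 mm
ȳ = 342800.00 / 5000.00 = 68.56 mm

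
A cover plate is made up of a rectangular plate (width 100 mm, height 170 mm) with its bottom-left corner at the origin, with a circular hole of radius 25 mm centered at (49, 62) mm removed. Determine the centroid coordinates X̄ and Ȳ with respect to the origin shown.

X̄ = 50.13 mm, Ȳ = 88.00 mm

plate: A = 100 × 170 = 17000.00, centroid at (50.00, 85.00).
hole: A = −π·25² = -1963.50, centroid at (49.00, 62.00).
ΣA = 15036.50 mm²
ΣAX̄ = (17000.00)(50.00) + (-1963.50)(49.00) = 753788.72 mm³
ΣAȲ = (17000.00)(85.00) + (-1963.50)(62.00) = 1323263.28 mm³
X̄ = 753788.72 / 15036.50 = 50.13 mm
Ȳ = 1323263.28 / 15036.50 = 88.00 mm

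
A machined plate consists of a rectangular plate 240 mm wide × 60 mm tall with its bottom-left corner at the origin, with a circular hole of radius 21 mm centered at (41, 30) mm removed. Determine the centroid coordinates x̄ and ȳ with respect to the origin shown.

x̄ = 128.41 mm, ȳ = 30.00 mm

plate: A = 240 × 60 = 14400.00, centroid at (120.00, 30.00).
hole: A = −π·21² = -1385.44, centroid at (41.00, 30.00).
ΣA = 13014.56 mm²
ΣAx̄ = (14400.00)(120.00) + (-1385.44)(41.00) = 1671196.86 mm³
ΣAȳ = (14400.00)(30.00) + (-1385.44)(30.00) = 390436.73 mm³
x̄ = 1671196.86 / 13014.56 = 128.41 mm
ȳ = 390436.73 / 13014.56 = 30.00 mm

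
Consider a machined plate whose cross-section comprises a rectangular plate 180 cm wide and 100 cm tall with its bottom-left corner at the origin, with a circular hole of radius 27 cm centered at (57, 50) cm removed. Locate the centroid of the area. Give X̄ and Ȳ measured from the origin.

Part | A | x̄ᵢ | ȳᵢ | A·x̄ᵢ | A·ȳᵢ
plate | 18000.00 | 90.00 | 50.00 | 1620000.00 | 900000.00
hole | -2290.22 | 57.00 | 50.00 | -130542.60 | -114511.05
Σ | 15709.78 |  |  | 1489457.40 | 785488.95
X̄ = 1489457.40 / 15709.78 = 94.81 cm
Ȳ = 785488.95 / 15709.78 = 50.00 cm

X̄ = 94.81 cm, Ȳ = 50.00 cm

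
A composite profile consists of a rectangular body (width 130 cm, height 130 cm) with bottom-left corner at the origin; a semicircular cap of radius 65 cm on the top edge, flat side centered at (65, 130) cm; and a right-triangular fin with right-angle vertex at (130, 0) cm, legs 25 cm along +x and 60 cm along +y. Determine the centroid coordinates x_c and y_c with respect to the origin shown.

Part | A | x̄ᵢ | ȳᵢ | A·x̄ᵢ | A·ȳᵢ
rectangular body | 16900.00 | 65.00 | 65.00 | 1098500.00 | 1098500.00
semicircular top | 6636.61 | 65.00 | 157.59 | 431379.94 | 1045843.22
triangular fin | 750.00 | 138.33 | 20.00 | 103750.00 | 15000.00
Σ | 24286.61 |  |  | 1633629.94 | 2159343.22
x_c = 1633629.94 / 24286.61 = 67.26 cm
y_c = 2159343.22 / 24286.61 = 88.91 cm

x_c = 67.26 cm, y_c = 88.91 cm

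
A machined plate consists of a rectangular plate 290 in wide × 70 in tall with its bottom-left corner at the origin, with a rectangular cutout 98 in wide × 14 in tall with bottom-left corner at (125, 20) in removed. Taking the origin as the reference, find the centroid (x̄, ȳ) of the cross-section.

x̄ = 142.90 in, ȳ = 35.58 in

plate: A = 290 × 70 = 20300.00, centroid at (145.00, 35.00).
hole: A = −(98 × 14) = -1372.00, centroid at (174.00, 27.00).
ΣA = 18928.00 in², ΣAx̄ = 2704772.00 in³, ΣAȳ = 673456.00 in³.
x̄ = 2704772.00/18928.00 = 142.90 in; ȳ = 673456.00/18928.00 = 35.58 in.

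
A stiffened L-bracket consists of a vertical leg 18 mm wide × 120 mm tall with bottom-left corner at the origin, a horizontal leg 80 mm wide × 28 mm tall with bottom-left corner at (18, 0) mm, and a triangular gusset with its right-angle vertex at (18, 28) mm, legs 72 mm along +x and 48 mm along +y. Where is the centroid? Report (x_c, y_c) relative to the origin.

x_c = 36.22 mm, y_c = 38.67 mm

vertical leg: A = 18 × 120 = 2160.00, centroid at (9.00, 60.00).
horizontal leg: A = 80 × 28 = 2240.00, centroid at (58.00, 14.00).
gusset: A = ½·72·48 = 1728.00, centroid at (42.00, 44.00).
ΣA = 6128.00 mm²
ΣAx_c = (2160.00)(9.00) + (2240.00)(58.00) + (1728.00)(42.00) = 221936.00 mm³
ΣAy_c = (2160.00)(60.00) + (2240.00)(14.00) + (1728.00)(44.00) = 236992.00 mm³
x_c = 221936.00 / 6128.00 = 36.22 mm
y_c = 236992.00 / 6128.00 = 38.67 mm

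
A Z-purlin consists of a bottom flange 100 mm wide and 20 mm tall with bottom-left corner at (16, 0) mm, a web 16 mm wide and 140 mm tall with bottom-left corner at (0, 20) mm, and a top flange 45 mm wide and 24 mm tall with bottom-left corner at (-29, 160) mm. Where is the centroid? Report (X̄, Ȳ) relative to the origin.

bottom flange: A = 100 × 20 = 2000.00, centroid at (66.00, 10.00).
web: A = 16 × 140 = 2240.00, centroid at (8.00, 90.00).
top flange: A = 45 × 24 = 1080.00, centroid at (-6.50, 172.00).
ΣA = 5320.00 mm²
ΣAX̄ = (2000.00)(66.00) + (2240.00)(8.00) + (1080.00)(-6.50) = 142900.00 mm³
ΣAȲ = (2000.00)(10.00) + (2240.00)(90.00) + (1080.00)(172.00) = 407360.00 mm³
X̄ = 142900.00 / 5320.00 = 26.86 mm
Ȳ = 407360.00 / 5320.00 = 76.57 mm

X̄ = 26.86 mm, Ȳ = 76.57 mm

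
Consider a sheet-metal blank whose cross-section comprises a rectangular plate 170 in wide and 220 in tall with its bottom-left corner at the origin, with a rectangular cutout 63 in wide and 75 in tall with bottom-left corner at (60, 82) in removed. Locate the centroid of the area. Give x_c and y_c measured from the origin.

plate: A = 170 × 220 = 37400.00, centroid at (85.00, 110.00).
hole: A = −(63 × 75) = -4725.00, centroid at (91.50, 119.50).
ΣA = 32675.00 in²
ΣAx_c = (37400.00)(85.00) + (-4725.00)(91.50) = 2746662.50 in³
ΣAy_c = (37400.00)(110.00) + (-4725.00)(119.50) = 3549362.50 in³
x_c = 2746662.50 / 32675.00 = 84.06 in
y_c = 3549362.50 / 32675.00 = 108.63 in

x_c = 84.06 in, y_c = 108.63 in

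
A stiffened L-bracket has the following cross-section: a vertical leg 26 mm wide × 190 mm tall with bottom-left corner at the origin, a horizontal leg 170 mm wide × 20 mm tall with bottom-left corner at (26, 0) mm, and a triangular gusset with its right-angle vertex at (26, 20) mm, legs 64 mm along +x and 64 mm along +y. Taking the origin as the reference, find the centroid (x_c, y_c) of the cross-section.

vertical leg: A = 26 × 190 = 4940.00, centroid at (13.00, 95.00).
horizontal leg: A = 170 × 20 = 3400.00, centroid at (111.00, 10.00).
gusset: A = ½·64·64 = 2048.00, centroid at (47.33, 41.33).
ΣA = 10388.00 mm²
ΣAx_c = (4940.00)(13.00) + (3400.00)(111.00) + (2048.00)(47.33) = 538558.67 mm³
ΣAy_c = (4940.00)(95.00) + (3400.00)(10.00) + (2048.00)(41.33) = 587950.67 mm³
x_c = 538558.67 / 10388.00 = 51.84 mm
y_c = 587950.67 / 10388.00 = 56.60 mm

x_c = 51.84 mm, y_c = 56.60 mm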